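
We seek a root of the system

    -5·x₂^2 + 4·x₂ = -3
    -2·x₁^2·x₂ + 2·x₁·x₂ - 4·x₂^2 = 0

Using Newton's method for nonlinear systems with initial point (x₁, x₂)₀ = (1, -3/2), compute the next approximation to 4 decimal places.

(1.0000, -0.7500)

At (1, -3/2): F = (-14.2500, -9.0000).
Jacobian J = [[0, -10·x₂ + 4], [-4·x₁·x₂ + 2·x₂, -2·x₁^2 + 2·x₁ - 8·x₂]].
At the point, J = [[0.0000, 19.0000], [3.0000, 12.0000]] (det J = -57.0000).
Solving J·Δ = −F gives Δ = (0.0000, 0.7500).
Then the next iterate is (x₁, x₂)₁ = (1.0000, -0.7500).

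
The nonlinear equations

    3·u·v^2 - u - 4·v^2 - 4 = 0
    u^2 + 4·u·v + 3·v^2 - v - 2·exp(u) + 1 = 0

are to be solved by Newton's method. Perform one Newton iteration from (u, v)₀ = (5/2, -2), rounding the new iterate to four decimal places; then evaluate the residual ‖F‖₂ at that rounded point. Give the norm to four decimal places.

5.5051

At (5/2, -2): F = (7.5000, -23.114988).
Jacobian J = [[3·v^2 - 1, 6·u·v - 8·v], [2·u + 4·v - 2·exp(u), 4·u + 6·v - 1]].
At the point, J = [[11.0000, -14.0000], [-27.364988, -3.0000]] (det J = -416.109831).
Solving J·Δ = −F gives Δ = (-0.8318, -0.1178).
Then the next iterate is (u, v)₁ = (1.6682, -2.1178).
Re-evaluating at (1.6682, -2.1178): F = (-1.162492, -5.380963), so ‖F‖₂ = 5.5051.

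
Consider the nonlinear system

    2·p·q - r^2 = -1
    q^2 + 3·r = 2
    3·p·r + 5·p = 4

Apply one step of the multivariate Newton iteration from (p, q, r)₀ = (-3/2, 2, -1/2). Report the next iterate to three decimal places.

(0.270, 2.384, -1.179)

At (-3/2, 2, -1/2): F = (-5.250, 0.500, -9.250).
Jacobian J = [[2·q, 2·p, -2·r], [0, 2·q, 3], [3·r + 5, 0, 3·p]].
At the point, J = [[4.000, -3.000, 1.000], [0.000, 4.000, 3.000], [3.500, 0.000, -4.500]] (det J = -117.500).
Solving J·Δ = −F gives Δ = (1.770, 0.384, -0.679).
Then the next iterate is (p, q, r)₁ = (0.270, 2.384, -1.179).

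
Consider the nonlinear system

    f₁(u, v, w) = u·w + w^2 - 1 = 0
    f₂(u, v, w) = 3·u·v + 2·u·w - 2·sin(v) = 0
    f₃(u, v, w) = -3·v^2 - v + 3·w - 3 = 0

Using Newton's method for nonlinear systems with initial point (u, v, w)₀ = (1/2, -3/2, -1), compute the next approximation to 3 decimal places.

At (1/2, -3/2, -1): F = (-0.500, -1.25501, -11.250).
Jacobian J = [[w, 0, u + 2·w], [3·v + 2·w, 3·u - 2·cos(v), 2·u], [0, -6·v - 1, 3]].
At the point, J = [[-1.000, 0.000, -1.500], [-6.500, 1.35853, 1.000], [0.000, 8.000, 3.000]] (det J = 81.92442).
Solving J·Δ = −F gives Δ = (0.072, 1.549, -0.381).
Then the next iterate is (u, v, w)₁ = (0.572, 0.049, -1.381).

(0.572, 0.049, -1.381)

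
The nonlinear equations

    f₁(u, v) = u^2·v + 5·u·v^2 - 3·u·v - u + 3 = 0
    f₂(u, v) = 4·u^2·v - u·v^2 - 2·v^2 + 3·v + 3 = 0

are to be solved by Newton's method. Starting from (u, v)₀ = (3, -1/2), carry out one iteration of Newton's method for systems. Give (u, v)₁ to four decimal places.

At (3, -1/2): F = (3.7500, -17.7500).
Jacobian J = [[2·u·v + 5·v^2 - 3·v - 1, u^2 + 10·u·v - 3·u], [8·u·v - v^2, 4·u^2 - 2·u·v - 4·v + 3]].
At the point, J = [[-1.2500, -15.0000], [-12.2500, 44.0000]] (det J = -238.7500).
Solving J·Δ = −F gives Δ = (-0.4241, 0.2853).
Then the next iterate is (u, v)₁ = (2.5759, -0.2147).

(2.5759, -0.2147)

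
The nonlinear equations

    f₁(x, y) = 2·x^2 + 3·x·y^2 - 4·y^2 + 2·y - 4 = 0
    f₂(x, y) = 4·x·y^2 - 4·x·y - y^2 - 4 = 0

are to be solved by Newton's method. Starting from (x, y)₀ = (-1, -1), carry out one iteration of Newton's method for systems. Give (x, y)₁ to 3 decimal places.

At (-1, -1): F = (-11.000, -13.000).
Jacobian J = [[4·x + 3·y^2, 6·x·y - 8·y + 2], [4·y^2 - 4·y, 8·x·y - 4·x - 2·y]].
At the point, J = [[-1.000, 16.000], [8.000, 14.000]] (det J = -142.000).
Solving J·Δ = −F gives Δ = (0.380, 0.711).
Then the next iterate is (x, y)₁ = (-0.620, -0.289).

(-0.620, -0.289)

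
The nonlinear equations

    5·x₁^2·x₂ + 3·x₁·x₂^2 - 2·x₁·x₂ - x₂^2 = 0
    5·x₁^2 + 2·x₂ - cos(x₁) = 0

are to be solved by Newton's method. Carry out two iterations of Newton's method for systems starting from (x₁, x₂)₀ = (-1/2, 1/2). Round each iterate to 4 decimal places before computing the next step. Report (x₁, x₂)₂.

(-0.2127, 0.3987)

At (-1/2, 1/2): F = (0.5000, 1.372417).
Jacobian J = [[10·x₁·x₂ + 3·x₂^2 - 2·x₂, 5·x₁^2 + 6·x₁·x₂ - 2·x₁ - 2·x₂], [10·x₁ + sin(x₁), 2]].
At the point, J = [[-2.7500, -0.2500], [-5.479426, 2.0000]] (det J = -6.869856).
Solving J·Δ = −F gives Δ = (0.1955, -0.1506).
Then the next iterate is (x₁, x₂)₁ = (-0.3045, 0.3494).
Round to (-0.3045, 0.3494) and repeat: F = (0.141166, 0.208404), J = [[-1.396482, -0.264553], [-3.344816, 2.0000]].
Δ = (0.0918, 0.0493), so (x₁, x₂)₂ = (-0.2127, 0.3987).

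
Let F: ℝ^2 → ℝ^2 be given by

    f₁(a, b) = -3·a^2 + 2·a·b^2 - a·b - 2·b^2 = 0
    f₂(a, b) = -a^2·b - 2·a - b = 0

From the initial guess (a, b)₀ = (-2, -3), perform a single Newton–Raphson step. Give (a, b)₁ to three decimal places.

At (-2, -3): F = (-72.000, 19.000).
Jacobian J = [[-6·a + 2·b^2 - b, 4·a·b - a - 4·b], [-2·a·b - 2, -a^2 - 1]].
At the point, J = [[33.000, 38.000], [-14.000, -5.000]] (det J = 367.000).
Solving J·Δ = −F gives Δ = (0.986, 1.038).
Then the next iterate is (a, b)₁ = (-1.014, -1.962).

(-1.014, -1.962)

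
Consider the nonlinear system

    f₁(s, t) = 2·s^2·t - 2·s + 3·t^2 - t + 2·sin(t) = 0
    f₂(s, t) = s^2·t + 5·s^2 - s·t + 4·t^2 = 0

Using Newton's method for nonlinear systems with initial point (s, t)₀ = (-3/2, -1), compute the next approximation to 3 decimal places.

(-1.106, 0.686)

At (-3/2, -1): F = (0.81706, 11.500).
Jacobian J = [[4·s·t - 2, 2·s^2 + 6·t + 2·cos(t) - 1], [2·s·t + 10·s - t, s^2 - s + 8·t]].
At the point, J = [[4.000, -1.41940], [-11.000, -4.250]] (det J = -32.61335).
Solving J·Δ = −F gives Δ = (0.394, 1.686).
Then the next iterate is (s, t)₁ = (-1.106, 0.686).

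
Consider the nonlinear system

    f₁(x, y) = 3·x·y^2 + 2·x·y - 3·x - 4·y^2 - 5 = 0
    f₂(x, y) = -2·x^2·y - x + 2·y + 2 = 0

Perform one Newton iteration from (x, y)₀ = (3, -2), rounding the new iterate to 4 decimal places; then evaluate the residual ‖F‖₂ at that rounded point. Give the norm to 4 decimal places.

28.8360

At (3, -2): F = (-6.0000, 31.0000).
Jacobian J = [[3·y^2 + 2·y - 3, 6·x·y + 2·x - 8·y], [-4·x·y - 1, -2·x^2 + 2]].
At the point, J = [[5.0000, -14.0000], [23.0000, -16.0000]] (det J = 242.0000).
Solving J·Δ = −F gives Δ = (-2.1901, -1.2107).
Then the next iterate is (x, y)₁ = (0.8099, -3.2107).
Re-evaluating at (0.8099, -3.2107): F = (-28.817978, -1.019260), so ‖F‖₂ = 28.8360.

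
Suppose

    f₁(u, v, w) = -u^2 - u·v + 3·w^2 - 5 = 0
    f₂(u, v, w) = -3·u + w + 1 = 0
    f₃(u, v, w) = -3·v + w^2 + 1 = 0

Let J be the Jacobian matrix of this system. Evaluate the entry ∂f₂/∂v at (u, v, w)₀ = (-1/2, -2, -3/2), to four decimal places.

0.0000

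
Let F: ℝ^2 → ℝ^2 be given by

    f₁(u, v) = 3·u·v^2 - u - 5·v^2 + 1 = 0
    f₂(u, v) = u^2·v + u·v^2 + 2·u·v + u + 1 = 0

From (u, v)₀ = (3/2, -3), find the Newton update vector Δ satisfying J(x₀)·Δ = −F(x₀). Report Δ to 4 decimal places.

(0.2182, -0.2242)

At (3/2, -3): F = (-5.0000, 0.2500).
Jacobian J = [[3·v^2 - 1, 6·u·v - 10·v], [2·u·v + v^2 + 2·v + 1, u^2 + 2·u·v + 2·u]].
At the point, J = [[26.0000, 3.0000], [-5.0000, -3.7500]] (det J = -82.5000).
Solving J·Δ = −F gives Δ = (0.2182, -0.2242).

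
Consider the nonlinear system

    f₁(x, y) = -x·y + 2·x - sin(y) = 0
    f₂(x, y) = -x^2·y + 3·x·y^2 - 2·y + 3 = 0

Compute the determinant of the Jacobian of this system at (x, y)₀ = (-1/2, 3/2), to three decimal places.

J = [[-y + 2, -x - cos(y)], [-2·x·y + 3·y^2, -x^2 + 6·x·y - 2]].
At the point, J = [[0.500, 0.42926], [8.250, -6.750]].
det J = -6.916.

-6.916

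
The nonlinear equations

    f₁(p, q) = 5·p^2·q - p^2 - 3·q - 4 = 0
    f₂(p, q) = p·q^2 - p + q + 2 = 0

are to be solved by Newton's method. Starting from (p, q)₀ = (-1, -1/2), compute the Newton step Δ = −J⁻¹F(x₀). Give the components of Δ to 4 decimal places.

At (-1, -1/2): F = (-6.0000, 2.2500).
Jacobian J = [[10·p·q - 2·p, 5·p^2 - 3], [q^2 - 1, 2·p·q + 1]].
At the point, J = [[7.0000, 2.0000], [-0.7500, 2.0000]] (det J = 15.5000).
Solving J·Δ = −F gives Δ = (1.0645, -0.7258).

(1.0645, -0.7258)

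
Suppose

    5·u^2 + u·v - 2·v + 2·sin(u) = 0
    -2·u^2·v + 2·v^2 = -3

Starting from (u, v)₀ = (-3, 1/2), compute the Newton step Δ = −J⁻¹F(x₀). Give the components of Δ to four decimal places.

(1.3172, 0.1502)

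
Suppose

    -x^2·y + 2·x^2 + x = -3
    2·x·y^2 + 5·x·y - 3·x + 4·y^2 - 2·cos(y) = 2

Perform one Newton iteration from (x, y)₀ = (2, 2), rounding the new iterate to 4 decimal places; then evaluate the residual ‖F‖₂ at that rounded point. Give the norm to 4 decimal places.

At (2, 2): F = (5.0000, 44.832294).
Jacobian J = [[-2·x·y + 4·x + 1, -x^2], [2·y^2 + 5·y - 3, 4·x·y + 5·x + 8·y + 2·sin(y)]].
At the point, J = [[1.0000, -4.0000], [15.0000, 43.818595]] (det J = 103.818595).
Solving J·Δ = −F gives Δ = (-3.8377, 0.2906).
Then the next iterate is (x, y)₁ = (-1.8377, 2.2906).
Re-evaluating at (-1.8377, 2.2906): F = (0.180903, -14.512477), so ‖F‖₂ = 14.5136.

14.5136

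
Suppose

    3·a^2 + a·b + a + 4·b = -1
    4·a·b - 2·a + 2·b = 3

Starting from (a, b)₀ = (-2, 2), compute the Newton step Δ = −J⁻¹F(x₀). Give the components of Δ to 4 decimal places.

At (-2, 2): F = (15.0000, -11.0000).
Jacobian J = [[6·a + b + 1, a + 4], [4·b - 2, 4·a + 2]].
At the point, J = [[-9.0000, 2.0000], [6.0000, -6.0000]] (det J = 42.0000).
Solving J·Δ = −F gives Δ = (1.6190, -0.2143).

(1.6190, -0.2143)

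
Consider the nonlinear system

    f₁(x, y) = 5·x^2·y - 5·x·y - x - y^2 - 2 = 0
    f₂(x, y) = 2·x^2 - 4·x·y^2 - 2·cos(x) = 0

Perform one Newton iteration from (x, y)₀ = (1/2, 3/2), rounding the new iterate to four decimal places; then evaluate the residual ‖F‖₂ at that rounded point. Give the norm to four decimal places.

4.4557

At (1/2, 3/2): F = (-6.6250, -5.755165).
Jacobian J = [[10·x·y - 5·y - 1, 5·x^2 - 5·x - 2·y], [4·x - 4·y^2 + 2·sin(x), -8·x·y]].
At the point, J = [[-1.0000, -4.2500], [-6.041149, -6.0000]] (det J = -19.674883).
Solving J·Δ = −F gives Δ = (0.7772, -1.7417).
Then the next iterate is (x, y)₁ = (1.2772, -0.2417).
Re-evaluating at (1.2772, -0.2417): F = (-3.763476, 2.385236), so ‖F‖₂ = 4.4557.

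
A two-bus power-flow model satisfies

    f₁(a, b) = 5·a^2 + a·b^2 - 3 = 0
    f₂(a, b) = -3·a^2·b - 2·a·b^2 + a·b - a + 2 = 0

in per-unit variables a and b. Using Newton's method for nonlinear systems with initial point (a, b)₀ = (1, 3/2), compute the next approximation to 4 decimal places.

(0.7542, 1.0869)

At (1, 3/2): F = (4.2500, -6.5000).
Jacobian J = [[10·a + b^2, 2·a·b], [-6·a·b - 2·b^2 + b - 1, -3·a^2 - 4·a·b + a]].
At the point, J = [[12.2500, 3.0000], [-13.0000, -8.0000]] (det J = -59.0000).
Solving J·Δ = −F gives Δ = (-0.2458, -0.4131).
Then the next iterate is (a, b)₁ = (0.7542, 1.0869).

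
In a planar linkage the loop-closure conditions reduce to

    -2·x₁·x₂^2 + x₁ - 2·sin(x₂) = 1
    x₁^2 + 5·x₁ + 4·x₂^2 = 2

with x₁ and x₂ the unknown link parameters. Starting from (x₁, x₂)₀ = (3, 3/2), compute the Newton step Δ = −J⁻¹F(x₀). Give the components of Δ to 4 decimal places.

(-2.5416, -0.2535)

At (3, 3/2): F = (-13.494990, 31.0000).
Jacobian J = [[-2·x₂^2 + 1, -4·x₁·x₂ - 2·cos(x₂)], [2·x₁ + 5, 8·x₂]].
At the point, J = [[-3.5000, -18.141474], [11.0000, 12.0000]] (det J = 157.556218).
Solving J·Δ = −F gives Δ = (-2.5416, -0.2535).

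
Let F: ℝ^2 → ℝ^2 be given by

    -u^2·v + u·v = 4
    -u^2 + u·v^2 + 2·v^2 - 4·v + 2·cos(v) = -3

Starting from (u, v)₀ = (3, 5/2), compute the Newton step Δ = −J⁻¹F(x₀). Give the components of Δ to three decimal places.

At (3, 5/2): F = (-19.000, 13.64771).
Jacobian J = [[-2·u·v + v, -u^2 + u], [-2·u + v^2, 2·u·v + 4·v - 2·sin(v) - 4]].
At the point, J = [[-12.500, -6.000], [0.250, 19.80306]] (det J = -246.03820).
Solving J·Δ = −F gives Δ = (-1.196, -0.674).

(-1.196, -0.674)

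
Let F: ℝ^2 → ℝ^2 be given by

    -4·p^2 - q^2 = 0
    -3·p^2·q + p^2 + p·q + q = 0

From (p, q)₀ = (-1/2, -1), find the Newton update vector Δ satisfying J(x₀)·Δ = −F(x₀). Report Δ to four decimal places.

At (-1/2, -1): F = (-2.0000, 0.5000).
Jacobian J = [[-8·p, -2·q], [-6·p·q + 2·p + q, -3·p^2 + p + 1]].
At the point, J = [[4.0000, 2.0000], [-5.0000, -0.2500]] (det J = 9.0000).
Solving J·Δ = −F gives Δ = (0.0556, 0.8889).

(0.0556, 0.8889)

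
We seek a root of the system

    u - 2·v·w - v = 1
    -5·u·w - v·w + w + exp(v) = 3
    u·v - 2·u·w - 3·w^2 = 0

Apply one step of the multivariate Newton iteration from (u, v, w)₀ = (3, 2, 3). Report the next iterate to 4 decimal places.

At (3, 2, 3): F = (-12.0000, -43.610944, -39.0000).
Jacobian J = [[1, -2·w - 1, -2·v], [-5·w, -w + exp(v), -5·u - v + 1], [v - 2·w, u, -2·u - 6·w]].
At the point, J = [[1.0000, -7.0000, -4.0000], [-15.0000, 4.389056, -16.0000], [-4.0000, 3.0000, -24.0000]] (det J = 2124.437756).
Solving J·Δ = −F gives Δ = (-1.6406, -1.0979, -1.4888).
Then the next iterate is (u, v, w)₁ = (1.3594, 0.9021, 1.5112).

(1.3594, 0.9021, 1.5112)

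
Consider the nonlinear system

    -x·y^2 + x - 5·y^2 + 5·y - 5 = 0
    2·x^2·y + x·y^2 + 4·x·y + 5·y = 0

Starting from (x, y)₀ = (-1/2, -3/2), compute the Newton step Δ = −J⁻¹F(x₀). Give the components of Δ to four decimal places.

(-0.3033, 1.2295)

At (-1/2, -3/2): F = (-23.1250, -6.3750).
Jacobian J = [[-y^2 + 1, -2·x·y - 10·y + 5], [4·x·y + y^2 + 4·y, 2·x^2 + 2·x·y + 4·x + 5]].
At the point, J = [[-1.2500, 18.5000], [-0.7500, 5.0000]] (det J = 7.6250).
Solving J·Δ = −F gives Δ = (-0.3033, 1.2295).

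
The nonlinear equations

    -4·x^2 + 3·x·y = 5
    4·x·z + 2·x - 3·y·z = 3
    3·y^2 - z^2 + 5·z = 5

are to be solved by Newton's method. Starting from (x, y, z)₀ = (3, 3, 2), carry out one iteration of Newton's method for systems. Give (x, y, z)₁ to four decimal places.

At (3, 3, 2): F = (-14.0000, 9.0000, 28.0000).
Jacobian J = [[-8·x + 3·y, 3·x, 0], [4·z + 2, -3·z, 4·x - 3·y], [0, 6·y, -2·z + 5]].
At the point, J = [[-15.0000, 9.0000, 0.0000], [10.0000, -6.0000, 3.0000], [0.0000, 18.0000, 1.0000]] (det J = 810.0000).
Solving J·Δ = −F gives Δ = (-1.8704, -1.5617, 0.1111).
Then the next iterate is (x, y, z)₁ = (1.1296, 1.4383, 2.1111).

(1.1296, 1.4383, 2.1111)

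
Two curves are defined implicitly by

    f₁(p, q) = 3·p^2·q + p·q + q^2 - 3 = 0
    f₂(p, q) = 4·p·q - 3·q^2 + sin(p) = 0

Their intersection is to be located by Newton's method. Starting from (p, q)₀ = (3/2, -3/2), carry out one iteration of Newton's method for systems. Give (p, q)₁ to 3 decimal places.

(0.884, -0.760)

At (3/2, -3/2): F = (-13.125, -14.75251).
Jacobian J = [[6·p·q + q, 3·p^2 + p + 2·q], [4·q + cos(p), 4·p - 6·q]].
At the point, J = [[-15.000, 5.250], [-5.92926, 15.000]] (det J = -193.87137).
Solving J·Δ = −F gives Δ = (-0.616, 0.740).
Then the next iterate is (p, q)₁ = (0.884, -0.760).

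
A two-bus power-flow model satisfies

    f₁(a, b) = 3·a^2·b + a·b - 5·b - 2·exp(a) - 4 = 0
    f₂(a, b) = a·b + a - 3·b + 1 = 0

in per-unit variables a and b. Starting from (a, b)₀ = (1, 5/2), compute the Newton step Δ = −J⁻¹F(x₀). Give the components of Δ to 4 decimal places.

At (1, 5/2): F = (-11.936564, -3.0000).
Jacobian J = [[6·a·b + b - 2·exp(a), 3·a^2 + a - 5], [b + 1, a - 3]].
At the point, J = [[12.063436, -1.0000], [3.5000, -2.0000]] (det J = -20.626873).
Solving J·Δ = −F gives Δ = (1.0119, 0.2709).

(1.0119, 0.2709)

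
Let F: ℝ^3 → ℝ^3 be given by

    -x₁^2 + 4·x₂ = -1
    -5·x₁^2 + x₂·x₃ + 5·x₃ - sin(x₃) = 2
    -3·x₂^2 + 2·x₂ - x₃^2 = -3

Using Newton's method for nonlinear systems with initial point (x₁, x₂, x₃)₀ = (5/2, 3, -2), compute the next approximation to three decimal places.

(6.305, 6.069, 15.777)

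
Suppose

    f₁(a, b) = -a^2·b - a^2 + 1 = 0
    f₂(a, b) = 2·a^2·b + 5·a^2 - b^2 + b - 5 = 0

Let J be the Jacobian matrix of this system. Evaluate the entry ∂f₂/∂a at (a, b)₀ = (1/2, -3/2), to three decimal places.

2.000

∂f₂/∂a = 4·a·b + 10·a.
At (1/2, -3/2) this is 2.000.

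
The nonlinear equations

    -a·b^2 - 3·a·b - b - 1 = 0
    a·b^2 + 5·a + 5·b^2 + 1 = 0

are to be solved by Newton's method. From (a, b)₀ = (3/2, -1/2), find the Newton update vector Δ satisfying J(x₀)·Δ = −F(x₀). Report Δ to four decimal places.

(-2.4515, -0.4223)

At (3/2, -1/2): F = (1.3750, 10.1250).
Jacobian J = [[-b^2 - 3·b, -2·a·b - 3·a - 1], [b^2 + 5, 2·a·b + 10·b]].
At the point, J = [[1.2500, -4.0000], [5.2500, -6.5000]] (det J = 12.8750).
Solving J·Δ = −F gives Δ = (-2.4515, -0.4223).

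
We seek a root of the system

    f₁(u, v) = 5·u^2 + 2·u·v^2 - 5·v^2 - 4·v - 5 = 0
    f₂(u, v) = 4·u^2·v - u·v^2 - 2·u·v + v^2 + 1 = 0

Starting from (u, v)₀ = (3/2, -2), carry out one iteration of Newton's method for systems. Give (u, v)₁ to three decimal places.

(1.136, -1.468)

At (3/2, -2): F = (6.250, -13.000).
Jacobian J = [[10·u + 2·v^2, 4·u·v - 10·v - 4], [8·u·v - v^2 - 2·v, 4·u^2 - 2·u·v - 2·u + 2·v]].
At the point, J = [[23.000, 4.000], [-24.000, 8.000]] (det J = 280.000).
Solving J·Δ = −F gives Δ = (-0.364, 0.532).
Then the next iterate is (u, v)₁ = (1.136, -1.468).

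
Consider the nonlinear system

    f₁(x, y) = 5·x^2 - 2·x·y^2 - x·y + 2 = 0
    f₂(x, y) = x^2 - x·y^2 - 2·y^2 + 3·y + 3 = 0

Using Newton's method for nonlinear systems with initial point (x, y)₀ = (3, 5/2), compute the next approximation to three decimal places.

At (3, 5/2): F = (2.000, -11.750).
Jacobian J = [[10·x - 2·y^2 - y, -4·x·y - x], [2·x - y^2, -2·x·y - 4·y + 3]].
At the point, J = [[15.000, -33.000], [-0.250, -22.000]] (det J = -338.250).
Solving J·Δ = −F gives Δ = (-1.276, -0.520).
Then the next iterate is (x, y)₁ = (1.724, 1.980).

(1.724, 1.980)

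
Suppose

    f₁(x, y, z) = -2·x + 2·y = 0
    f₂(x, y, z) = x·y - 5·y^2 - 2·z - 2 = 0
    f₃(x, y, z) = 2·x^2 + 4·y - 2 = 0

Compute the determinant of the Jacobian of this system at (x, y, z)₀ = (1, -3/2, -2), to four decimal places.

J = [[-2, 2, 0], [y, x - 10·y, -2], [4·x, 4, 0]].
At the point, J = [[-2.0000, 2.0000, 0.0000], [-1.5000, 16.0000, -2.0000], [4.0000, 4.0000, 0.0000]].
det J = -32.0000.

-32.0000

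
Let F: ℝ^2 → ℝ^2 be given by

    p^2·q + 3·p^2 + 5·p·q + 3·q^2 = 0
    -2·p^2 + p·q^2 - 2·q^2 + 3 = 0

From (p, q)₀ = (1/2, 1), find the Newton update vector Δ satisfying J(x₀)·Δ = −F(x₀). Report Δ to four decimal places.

(-1.5479, 0.8493)

At (1/2, 1): F = (6.5000, 1.0000).
Jacobian J = [[2·p·q + 6·p + 5·q, p^2 + 5·p + 6·q], [-4·p + q^2, 2·p·q - 4·q]].
At the point, J = [[9.0000, 8.7500], [-1.0000, -3.0000]] (det J = -18.2500).
Solving J·Δ = −F gives Δ = (-1.5479, 0.8493).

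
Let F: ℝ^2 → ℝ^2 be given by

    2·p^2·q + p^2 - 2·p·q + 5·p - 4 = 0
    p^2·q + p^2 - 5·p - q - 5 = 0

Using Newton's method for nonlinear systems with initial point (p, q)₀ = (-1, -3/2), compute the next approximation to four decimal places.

(-0.7500, 1.2500)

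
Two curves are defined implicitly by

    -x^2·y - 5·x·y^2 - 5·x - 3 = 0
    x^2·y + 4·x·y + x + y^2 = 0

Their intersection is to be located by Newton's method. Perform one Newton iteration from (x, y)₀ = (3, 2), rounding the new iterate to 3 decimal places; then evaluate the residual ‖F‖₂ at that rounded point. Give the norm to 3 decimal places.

28.531

At (3, 2): F = (-96.000, 49.000).
Jacobian J = [[-2·x·y - 5·y^2 - 5, -x^2 - 10·x·y], [2·x·y + 4·y + 1, x^2 + 4·x + 2·y]].
At the point, J = [[-37.000, -69.000], [21.000, 25.000]] (det J = 524.000).
Solving J·Δ = −F gives Δ = (-1.872, -0.387).
Then the next iterate is (x, y)₁ = (1.128, 1.613).
Re-evaluating at (1.128, 1.613): F = (-25.36633, 13.05998), so ‖F‖₂ = 28.531.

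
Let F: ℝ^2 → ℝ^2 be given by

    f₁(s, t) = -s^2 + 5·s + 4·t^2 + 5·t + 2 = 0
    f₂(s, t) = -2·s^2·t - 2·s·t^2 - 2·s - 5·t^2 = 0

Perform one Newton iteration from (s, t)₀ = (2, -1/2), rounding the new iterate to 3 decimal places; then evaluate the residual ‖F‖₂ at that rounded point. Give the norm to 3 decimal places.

At (2, -1/2): F = (6.500, -2.250).
Jacobian J = [[-2·s + 5, 8·t + 5], [-4·s·t - 2·t^2 - 2, -2·s^2 - 4·s·t - 10·t]].
At the point, J = [[1.000, 1.000], [1.500, 1.000]] (det J = -0.500).
Solving J·Δ = −F gives Δ = (17.500, -24.000).
Then the next iterate is (s, t)₁ = (19.500, -24.500).
Re-evaluating at (19.500, -24.500): F = (1997.750, -7817.750), so ‖F‖₂ = 8068.966.

8068.966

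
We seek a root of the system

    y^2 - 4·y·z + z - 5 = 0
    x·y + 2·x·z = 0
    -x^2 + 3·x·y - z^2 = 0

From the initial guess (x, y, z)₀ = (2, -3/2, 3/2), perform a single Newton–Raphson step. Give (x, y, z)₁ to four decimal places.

(0.7151, -1.0302, 0.9969)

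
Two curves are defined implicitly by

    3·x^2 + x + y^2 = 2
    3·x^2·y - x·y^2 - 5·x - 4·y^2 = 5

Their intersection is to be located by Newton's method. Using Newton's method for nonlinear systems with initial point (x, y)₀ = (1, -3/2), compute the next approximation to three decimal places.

At (1, -3/2): F = (4.250, -25.750).
Jacobian J = [[6·x + 1, 2·y], [6·x·y - y^2 - 5, 3·x^2 - 2·x·y - 8·y]].
At the point, J = [[7.000, -3.000], [-16.250, 18.000]] (det J = 77.250).
Solving J·Δ = −F gives Δ = (0.010, 1.439).
Then the next iterate is (x, y)₁ = (1.010, -0.061).

(1.010, -0.061)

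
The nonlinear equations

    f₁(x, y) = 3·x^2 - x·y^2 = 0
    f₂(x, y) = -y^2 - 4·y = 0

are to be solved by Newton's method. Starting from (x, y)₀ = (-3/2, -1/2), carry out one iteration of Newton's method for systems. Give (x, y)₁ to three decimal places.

(-0.824, 0.083)

At (-3/2, -1/2): F = (7.125, 1.750).
Jacobian J = [[6·x - y^2, -2·x·y], [0, -2·y - 4]].
At the point, J = [[-9.250, -1.500], [0.000, -3.000]] (det J = 27.750).
Solving J·Δ = −F gives Δ = (0.676, 0.583).
Then the next iterate is (x, y)₁ = (-0.824, 0.083).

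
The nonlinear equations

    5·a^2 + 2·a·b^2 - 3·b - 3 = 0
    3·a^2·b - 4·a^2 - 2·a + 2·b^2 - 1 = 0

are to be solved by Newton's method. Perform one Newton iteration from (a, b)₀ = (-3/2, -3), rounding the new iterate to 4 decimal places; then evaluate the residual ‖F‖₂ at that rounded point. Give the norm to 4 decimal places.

3.4578

At (-3/2, -3): F = (-9.7500, -9.2500).
Jacobian J = [[10·a + 2·b^2, 4·a·b - 3], [6·a·b - 8·a - 2, 3·a^2 + 4·b]].
At the point, J = [[3.0000, 15.0000], [37.0000, -5.2500]] (det J = -570.7500).
Solving J·Δ = −F gives Δ = (0.3328, 0.5834).
Then the next iterate is (a, b)₁ = (-1.1672, -2.4166).
Re-evaluating at (-1.1672, -2.4166): F = (-2.571213, -2.311920), so ‖F‖₂ = 3.4578.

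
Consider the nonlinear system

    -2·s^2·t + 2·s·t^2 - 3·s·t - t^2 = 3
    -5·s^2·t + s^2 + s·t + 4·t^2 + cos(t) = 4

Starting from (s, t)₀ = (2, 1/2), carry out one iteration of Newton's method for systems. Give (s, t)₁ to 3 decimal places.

(-2.672, 1.783)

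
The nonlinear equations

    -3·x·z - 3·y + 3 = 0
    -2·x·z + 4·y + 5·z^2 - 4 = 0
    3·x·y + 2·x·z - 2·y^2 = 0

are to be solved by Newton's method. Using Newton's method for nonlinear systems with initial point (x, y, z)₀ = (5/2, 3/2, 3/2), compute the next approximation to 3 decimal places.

At (5/2, 3/2, 3/2): F = (-12.750, 5.750, 14.250).
Jacobian J = [[-3·z, -3, -3·x], [-2·z, 4, -2·x + 10·z], [3·y + 2·z, 3·x - 4·y, 2·x]].
At the point, J = [[-4.500, -3.000, -7.500], [-3.000, 4.000, 10.000], [7.500, 1.500, 5.000]] (det J = -33.750).
Solving J·Δ = −F gives Δ = (-1.250, 0.250, -1.050).
Then the next iterate is (x, y, z)₁ = (1.250, 1.750, 0.450).

(1.250, 1.750, 0.450)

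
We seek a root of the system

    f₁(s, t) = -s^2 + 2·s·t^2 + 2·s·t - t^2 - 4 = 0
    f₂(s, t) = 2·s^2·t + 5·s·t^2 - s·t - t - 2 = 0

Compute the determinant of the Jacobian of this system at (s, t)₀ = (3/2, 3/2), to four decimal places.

-58.5000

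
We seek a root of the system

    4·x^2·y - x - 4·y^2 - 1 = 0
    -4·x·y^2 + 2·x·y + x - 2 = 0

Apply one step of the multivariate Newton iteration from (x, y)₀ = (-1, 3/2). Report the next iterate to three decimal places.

(-1.035, 1.182)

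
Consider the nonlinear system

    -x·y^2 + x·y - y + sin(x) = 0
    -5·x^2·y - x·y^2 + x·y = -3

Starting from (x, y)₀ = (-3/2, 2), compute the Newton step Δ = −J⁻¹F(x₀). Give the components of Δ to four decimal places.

(0.6794, 0.3738)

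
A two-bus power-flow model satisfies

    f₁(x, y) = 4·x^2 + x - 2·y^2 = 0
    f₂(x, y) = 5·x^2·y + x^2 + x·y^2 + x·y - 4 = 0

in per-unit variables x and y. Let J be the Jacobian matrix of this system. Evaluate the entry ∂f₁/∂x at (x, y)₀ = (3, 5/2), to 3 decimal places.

∂f₁/∂x = 8·x + 1.
At (3, 5/2) this is 25.000.

25.000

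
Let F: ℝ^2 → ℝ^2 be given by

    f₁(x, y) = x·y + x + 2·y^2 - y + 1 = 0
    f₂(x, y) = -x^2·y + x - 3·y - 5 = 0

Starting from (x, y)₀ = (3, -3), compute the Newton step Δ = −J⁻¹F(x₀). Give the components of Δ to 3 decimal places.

At (3, -3): F = (16.000, 34.000).
Jacobian J = [[y + 1, x + 4·y - 1], [-2·x·y + 1, -x^2 - 3]].
At the point, J = [[-2.000, -10.000], [19.000, -12.000]] (det J = 214.000).
Solving J·Δ = −F gives Δ = (-0.692, 1.738).

(-0.692, 1.738)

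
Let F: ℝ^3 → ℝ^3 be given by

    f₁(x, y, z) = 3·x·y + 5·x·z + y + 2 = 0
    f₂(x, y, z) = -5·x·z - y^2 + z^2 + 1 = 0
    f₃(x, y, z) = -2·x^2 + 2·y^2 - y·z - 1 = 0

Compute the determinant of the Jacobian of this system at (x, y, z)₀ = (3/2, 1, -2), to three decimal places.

297.500

J = [[3·y + 5·z, 3·x + 1, 5·x], [-5·z, -2·y, -5·x + 2·z], [-4·x, 4·y - z, -y]].
At the point, J = [[-7.000, 5.500, 7.500], [10.000, -2.000, -11.500], [-6.000, 6.000, -1.000]].
det J = 297.500.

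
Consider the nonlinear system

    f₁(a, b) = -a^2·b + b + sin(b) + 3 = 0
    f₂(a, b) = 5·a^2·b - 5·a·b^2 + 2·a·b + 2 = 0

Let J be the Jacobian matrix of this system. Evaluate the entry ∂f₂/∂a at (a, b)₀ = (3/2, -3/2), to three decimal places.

∂f₂/∂a = 10·a·b - 5·b^2 + 2·b.
At (3/2, -3/2) this is -36.750.

-36.750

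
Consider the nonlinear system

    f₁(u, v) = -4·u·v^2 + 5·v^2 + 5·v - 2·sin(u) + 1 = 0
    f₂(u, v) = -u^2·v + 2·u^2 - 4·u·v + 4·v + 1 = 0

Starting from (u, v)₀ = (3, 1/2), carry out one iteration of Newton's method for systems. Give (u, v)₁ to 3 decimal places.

At (3, 1/2): F = (1.46776, 10.500).
Jacobian J = [[-4·v^2 - 2·cos(u), -8·u·v + 10·v + 5], [-2·u·v + 4·u - 4·v, -u^2 - 4·u + 4]].
At the point, J = [[0.97998, -2.000], [7.000, -17.000]] (det J = -2.65974).
Solving J·Δ = −F gives Δ = (-1.486, 0.006).
Then the next iterate is (u, v)₁ = (1.514, 0.506).

(1.514, 0.506)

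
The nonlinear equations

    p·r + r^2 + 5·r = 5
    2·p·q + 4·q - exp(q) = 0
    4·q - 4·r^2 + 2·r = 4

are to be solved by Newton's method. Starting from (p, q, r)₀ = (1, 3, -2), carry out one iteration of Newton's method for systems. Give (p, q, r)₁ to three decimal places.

(-4.299, 0.595, -0.799)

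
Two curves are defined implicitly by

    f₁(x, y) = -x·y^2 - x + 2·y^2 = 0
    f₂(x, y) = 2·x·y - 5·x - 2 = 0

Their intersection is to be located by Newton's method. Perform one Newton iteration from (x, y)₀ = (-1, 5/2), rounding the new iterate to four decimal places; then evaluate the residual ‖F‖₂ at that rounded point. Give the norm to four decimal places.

At (-1, 5/2): F = (19.7500, -2.0000).
Jacobian J = [[-y^2 - 1, -2·x·y + 4·y], [2·y - 5, 2·x]].
At the point, J = [[-7.2500, 15.0000], [0.0000, -2.0000]] (det J = 14.5000).
Solving J·Δ = −F gives Δ = (0.6552, -1.0000).
Then the next iterate is (x, y)₁ = (-0.3448, 1.5000).
Re-evaluating at (-0.3448, 1.5000): F = (5.6206, -1.3104), so ‖F‖₂ = 5.7713.

5.7713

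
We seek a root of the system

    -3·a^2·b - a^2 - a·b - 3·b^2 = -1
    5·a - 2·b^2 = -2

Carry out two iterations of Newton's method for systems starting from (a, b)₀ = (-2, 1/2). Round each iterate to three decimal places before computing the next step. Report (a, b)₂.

At (-2, 1/2): F = (-8.750, -8.500).
Jacobian J = [[-6·a·b - 2·a - b, -3·a^2 - a - 6·b], [5, -4·b]].
At the point, J = [[9.500, -13.000], [5.000, -2.000]] (det J = 46.000).
Solving J·Δ = −F gives Δ = (2.022, 0.804).
Then the next iterate is (a, b)₁ = (0.022, 1.304).
Round to (0.022, 1.304) and repeat: F = (-4.13231, -1.29083), J = [[-1.52013, -7.84745], [5.000, -5.216]].
Δ = (-0.242, -0.480), so (a, b)₂ = (-0.220, 0.824).

(-0.220, 0.824)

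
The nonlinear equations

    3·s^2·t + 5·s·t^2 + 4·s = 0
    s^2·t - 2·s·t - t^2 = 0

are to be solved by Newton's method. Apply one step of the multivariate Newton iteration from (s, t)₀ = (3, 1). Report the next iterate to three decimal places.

(2.701, 0.194)

At (3, 1): F = (54.000, 2.000).
Jacobian J = [[6·s·t + 5·t^2 + 4, 3·s^2 + 10·s·t], [2·s·t - 2·t, s^2 - 2·s - 2·t]].
At the point, J = [[27.000, 57.000], [4.000, 1.000]] (det J = -201.000).
Solving J·Δ = −F gives Δ = (-0.299, -0.806).
Then the next iterate is (s, t)₁ = (2.701, 0.194).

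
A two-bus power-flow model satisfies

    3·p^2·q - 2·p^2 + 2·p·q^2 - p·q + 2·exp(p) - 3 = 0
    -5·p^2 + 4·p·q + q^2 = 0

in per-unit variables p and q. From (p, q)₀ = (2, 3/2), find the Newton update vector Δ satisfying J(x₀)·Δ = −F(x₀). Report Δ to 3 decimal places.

(-0.704, -0.374)

At (2, 3/2): F = (27.77811, -5.750).
Jacobian J = [[6·p·q - 4·p + 2·q^2 - q + 2·exp(p), 3·p^2 + 4·p·q - p], [-10·p + 4·q, 4·p + 2·q]].
At the point, J = [[27.77811, 22.000], [-14.000, 11.000]] (det J = 613.55923).
Solving J·Δ = −F gives Δ = (-0.704, -0.374).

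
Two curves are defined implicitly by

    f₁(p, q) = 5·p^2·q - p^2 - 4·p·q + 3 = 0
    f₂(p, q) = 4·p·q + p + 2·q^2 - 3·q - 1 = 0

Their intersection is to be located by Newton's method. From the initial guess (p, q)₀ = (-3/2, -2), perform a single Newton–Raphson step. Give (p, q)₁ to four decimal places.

At (-3/2, -2): F = (-33.7500, 23.5000).
Jacobian J = [[10·p·q - 2·p - 4·q, 5·p^2 - 4·p], [4·q + 1, 4·p + 4·q - 3]].
At the point, J = [[41.0000, 17.2500], [-7.0000, -17.0000]] (det J = -576.2500).
Solving J·Δ = −F gives Δ = (0.2922, 1.2620).
Then the next iterate is (p, q)₁ = (-1.2078, -0.7380).

(-1.2078, -0.7380)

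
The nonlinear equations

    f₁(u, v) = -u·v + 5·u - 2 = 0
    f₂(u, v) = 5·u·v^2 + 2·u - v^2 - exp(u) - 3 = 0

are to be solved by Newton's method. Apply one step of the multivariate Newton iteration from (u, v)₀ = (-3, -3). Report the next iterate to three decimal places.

At (-3, -3): F = (-26.000, -153.04979).
Jacobian J = [[-v + 5, -u], [5·v^2 - exp(u) + 2, 10·u·v - 2·v]].
At the point, J = [[8.000, 3.000], [46.95021, 96.000]] (det J = 627.14936).
Solving J·Δ = −F gives Δ = (3.248, 0.006).
Then the next iterate is (u, v)₁ = (0.248, -2.994).

(0.248, -2.994)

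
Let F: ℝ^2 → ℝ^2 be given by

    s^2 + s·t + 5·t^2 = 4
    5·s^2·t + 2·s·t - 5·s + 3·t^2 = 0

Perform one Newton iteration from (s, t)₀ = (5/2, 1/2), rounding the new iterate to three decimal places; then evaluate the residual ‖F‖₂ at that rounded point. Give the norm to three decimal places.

1.588

At (5/2, 1/2): F = (4.750, 6.375).
Jacobian J = [[2·s + t, s + 10·t], [10·s·t + 2·t - 5, 5·s^2 + 2·s + 6·t]].
At the point, J = [[5.500, 7.500], [8.500, 39.250]] (det J = 152.125).
Solving J·Δ = −F gives Δ = (-0.911, 0.035).
Then the next iterate is (s, t)₁ = (1.589, 0.535).
Re-evaluating at (1.589, 0.535): F = (0.80616, 1.36807), so ‖F‖₂ = 1.588.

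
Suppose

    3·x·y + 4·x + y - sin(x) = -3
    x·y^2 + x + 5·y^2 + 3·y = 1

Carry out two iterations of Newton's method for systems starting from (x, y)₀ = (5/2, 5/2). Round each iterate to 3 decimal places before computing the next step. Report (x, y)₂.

At (5/2, 5/2): F = (33.65153, 55.875).
Jacobian J = [[3·y - cos(x) + 4, 3·x + 1], [y^2 + 1, 2·x·y + 10·y + 3]].
At the point, J = [[12.30114, 8.500], [7.250, 40.500]] (det J = 436.57132).
Solving J·Δ = −F gives Δ = (-2.034, -1.016).
Then the next iterate is (x, y)₁ = (0.466, 1.484).
Round to (0.466, 1.484) and repeat: F = (7.97332, 15.95553), J = [[7.55863, 2.398], [3.20226, 19.22309]].
Δ = (-0.836, -0.691), so (x, y)₂ = (-0.370, 0.793).

(-0.370, 0.793)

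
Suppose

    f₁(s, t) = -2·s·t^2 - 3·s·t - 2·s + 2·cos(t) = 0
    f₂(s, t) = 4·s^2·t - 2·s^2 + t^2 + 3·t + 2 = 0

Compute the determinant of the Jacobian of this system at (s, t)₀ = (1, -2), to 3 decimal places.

J = [[-2·t^2 - 3·t - 2, -4·s·t - 3·s - 2·sin(t)], [8·s·t - 4·s, 4·s^2 + 2·t + 3]].
At the point, J = [[-4.000, 6.81859], [-20.000, 3.000]].
det J = 124.372.

124.372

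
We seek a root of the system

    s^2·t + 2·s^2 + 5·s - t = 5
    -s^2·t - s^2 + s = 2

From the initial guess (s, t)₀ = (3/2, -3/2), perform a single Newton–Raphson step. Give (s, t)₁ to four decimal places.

At (3/2, -3/2): F = (5.1250, 0.6250).
Jacobian J = [[2·s·t + 4·s + 5, s^2 - 1], [-2·s·t - 2·s + 1, -s^2]].
At the point, J = [[6.5000, 1.2500], [2.5000, -2.2500]] (det J = -17.7500).
Solving J·Δ = −F gives Δ = (-0.6937, -0.4930).
Then the next iterate is (s, t)₁ = (0.8063, -1.9930).

(0.8063, -1.9930)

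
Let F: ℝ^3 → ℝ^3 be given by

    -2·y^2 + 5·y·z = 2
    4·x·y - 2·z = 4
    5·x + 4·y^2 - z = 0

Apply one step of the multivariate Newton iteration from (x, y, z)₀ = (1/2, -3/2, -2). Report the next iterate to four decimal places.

(0.0798, -0.6047, -1.3441)

At (1/2, -3/2, -2): F = (8.5000, -3.0000, 13.5000).
Jacobian J = [[0, -4·y + 5·z, 5·y], [4·y, 4·x, -2], [5, 8·y, -1]].
At the point, J = [[0.0000, -4.0000, -7.5000], [-6.0000, 2.0000, -2.0000], [5.0000, -12.0000, -1.0000]] (det J = -401.0000).
Solving J·Δ = −F gives Δ = (-0.4202, 0.8953, 0.6559).
Then the next iterate is (x, y, z)₁ = (0.0798, -0.6047, -1.3441).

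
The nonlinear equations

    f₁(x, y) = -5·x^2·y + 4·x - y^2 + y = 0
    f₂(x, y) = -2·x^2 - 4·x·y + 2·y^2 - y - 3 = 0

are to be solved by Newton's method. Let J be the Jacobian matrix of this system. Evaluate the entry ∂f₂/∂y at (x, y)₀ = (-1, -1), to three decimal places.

∂f₂/∂y = -4·x + 4·y - 1.
At (-1, -1) this is -1.000.

-1.000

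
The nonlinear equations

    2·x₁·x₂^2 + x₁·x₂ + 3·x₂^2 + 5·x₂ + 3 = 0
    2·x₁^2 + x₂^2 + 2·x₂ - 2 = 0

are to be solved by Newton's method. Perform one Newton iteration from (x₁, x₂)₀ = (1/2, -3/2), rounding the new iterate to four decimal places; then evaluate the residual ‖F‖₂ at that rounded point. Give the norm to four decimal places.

9.1303

At (1/2, -3/2): F = (3.7500, -2.2500).
Jacobian J = [[2·x₂^2 + x₂, 4·x₁·x₂ + x₁ + 6·x₂ + 5], [4·x₁, 2·x₂ + 2]].
At the point, J = [[3.0000, -6.5000], [2.0000, -1.0000]] (det J = 10.0000).
Solving J·Δ = −F gives Δ = (1.8375, 1.4250).
Then the next iterate is (x₁, x₂)₁ = (2.3375, -0.0750).
Re-evaluating at (2.3375, -0.0750): F = (2.492859, 8.783437), so ‖F‖₂ = 9.1303.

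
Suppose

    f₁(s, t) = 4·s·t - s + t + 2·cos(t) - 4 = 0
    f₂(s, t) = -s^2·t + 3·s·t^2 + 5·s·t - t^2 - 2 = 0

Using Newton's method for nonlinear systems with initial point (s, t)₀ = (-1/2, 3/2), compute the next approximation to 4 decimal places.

At (-1/2, 3/2): F = (-4.858526, -11.7500).
Jacobian J = [[4·t - 1, 4·s - 2·sin(t) + 1], [-2·s·t + 3·t^2 + 5·t, -s^2 + 6·s·t + 5·s - 2·t]].
At the point, J = [[5.0000, -2.994990], [15.7500, -10.2500]] (det J = -4.078908).
Solving J·Δ = −F gives Δ = (3.5815, 4.3570).
Then the next iterate is (s, t)₁ = (3.0815, 5.8570).

(3.0815, 5.8570)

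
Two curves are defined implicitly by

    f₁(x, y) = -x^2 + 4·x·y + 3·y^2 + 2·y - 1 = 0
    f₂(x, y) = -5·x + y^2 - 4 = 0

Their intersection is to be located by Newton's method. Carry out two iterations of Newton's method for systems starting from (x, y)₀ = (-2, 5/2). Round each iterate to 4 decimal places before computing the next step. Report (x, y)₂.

(-0.6891, 0.7922)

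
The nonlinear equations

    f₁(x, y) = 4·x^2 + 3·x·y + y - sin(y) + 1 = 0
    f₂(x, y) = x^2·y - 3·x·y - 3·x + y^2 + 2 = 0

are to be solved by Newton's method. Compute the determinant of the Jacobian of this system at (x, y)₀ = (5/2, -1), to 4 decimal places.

-15.4515

J = [[8·x + 3·y, 3·x - cos(y) + 1], [2·x·y - 3·y - 3, x^2 - 3·x + 2·y]].
At the point, J = [[17.0000, 7.959698], [-5.0000, -3.2500]].
det J = -15.4515.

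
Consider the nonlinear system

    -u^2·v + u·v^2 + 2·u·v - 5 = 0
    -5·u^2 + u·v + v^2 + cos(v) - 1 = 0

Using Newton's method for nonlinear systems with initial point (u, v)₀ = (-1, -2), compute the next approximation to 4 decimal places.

(-2.5172, -5.0689)

At (-1, -2): F = (-3.0000, -0.416147).
Jacobian J = [[-2·u·v + v^2 + 2·v, -u^2 + 2·u·v + 2·u], [-10·u + v, u + 2·v - sin(v)]].
At the point, J = [[-4.0000, 1.0000], [8.0000, -4.090703]] (det J = 8.362810).
Solving J·Δ = −F gives Δ = (-1.5172, -3.0689).
Then the next iterate is (u, v)₁ = (-2.5172, -5.0689).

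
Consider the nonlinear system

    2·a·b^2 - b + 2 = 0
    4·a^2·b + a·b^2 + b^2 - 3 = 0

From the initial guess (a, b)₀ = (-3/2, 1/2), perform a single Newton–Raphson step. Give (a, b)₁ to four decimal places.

At (-3/2, 1/2): F = (0.7500, 1.3750).
Jacobian J = [[2·b^2, 4·a·b - 1], [8·a·b + b^2, 4·a^2 + 2·a·b + 2·b]].
At the point, J = [[0.5000, -4.0000], [-5.7500, 8.5000]] (det J = -18.7500).
Solving J·Δ = −F gives Δ = (0.6333, 0.2667).
Then the next iterate is (a, b)₁ = (-0.8667, 0.7667).

(-0.8667, 0.7667)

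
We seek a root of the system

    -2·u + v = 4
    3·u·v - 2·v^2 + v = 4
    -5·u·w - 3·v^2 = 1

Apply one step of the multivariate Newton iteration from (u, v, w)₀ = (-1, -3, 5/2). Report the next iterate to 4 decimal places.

At (-1, -3, 5/2): F = (-5.0000, -16.0000, -15.5000).
Jacobian J = [[-2, 1, 0], [3·v, 3·u - 4·v + 1, 0], [-5·w, -6·v, -5·u]].
At the point, J = [[-2.0000, 1.0000, 0.0000], [-9.0000, 10.0000, 0.0000], [-12.5000, 18.0000, 5.0000]] (det J = -55.0000).
Solving J·Δ = −F gives Δ = (-3.0909, -1.1818, -0.3727).
Then the next iterate is (u, v, w)₁ = (-4.0909, -4.1818, 2.1273).

(-4.0909, -4.1818, 2.1273)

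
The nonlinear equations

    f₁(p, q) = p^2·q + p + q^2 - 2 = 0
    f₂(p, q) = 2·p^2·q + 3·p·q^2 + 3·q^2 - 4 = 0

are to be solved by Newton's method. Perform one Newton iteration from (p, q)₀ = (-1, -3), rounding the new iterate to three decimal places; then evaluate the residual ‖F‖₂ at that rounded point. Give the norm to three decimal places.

3.830

At (-1, -3): F = (3.000, -10.000).
Jacobian J = [[2·p·q + 1, p^2 + 2·q], [4·p·q + 3·q^2, 2·p^2 + 6·p·q + 6·q]].
At the point, J = [[7.000, -5.000], [39.000, 2.000]] (det J = 209.000).
Solving J·Δ = −F gives Δ = (0.211, 0.895).
Then the next iterate is (p, q)₁ = (-0.789, -2.105).
Re-evaluating at (-0.789, -2.105): F = (0.33162, -3.81597), so ‖F‖₂ = 3.830.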